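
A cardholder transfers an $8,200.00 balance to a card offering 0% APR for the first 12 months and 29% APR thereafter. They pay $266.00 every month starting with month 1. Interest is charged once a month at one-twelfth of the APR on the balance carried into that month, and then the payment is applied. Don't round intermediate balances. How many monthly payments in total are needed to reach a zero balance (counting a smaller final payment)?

Promo months 1–12 at r₀ = 0%/12 = 0; months 13+ at r₁ = 29%/12 = 0.0241667.
After month 12 (no interest yet): B = $8,200.00 − 12·$266.00 = $5,008.00.
Then at r₁ with $266.00/mo: n₂ = −ln(1 − r₁·B/P)/ln(1+r₁) ≈ 25.42 → 26 more payments.

38 months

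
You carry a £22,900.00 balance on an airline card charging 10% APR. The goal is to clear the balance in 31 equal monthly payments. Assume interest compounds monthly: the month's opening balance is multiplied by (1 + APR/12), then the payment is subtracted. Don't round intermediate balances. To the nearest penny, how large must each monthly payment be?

Monthly rate r = 10%/12 = 0.833333% = 0.00833333.
Level-payment amortization: P = B₀·r / (1 − (1+r)^(−n)) = 22900.00·0.00833333 / (1 − 1.00833^(−31)).
Denominator 1 − (1+r)^(−31) = 0.226835068.
P = 190.833 / 0.226835068 ≈ 841.29.

£841.29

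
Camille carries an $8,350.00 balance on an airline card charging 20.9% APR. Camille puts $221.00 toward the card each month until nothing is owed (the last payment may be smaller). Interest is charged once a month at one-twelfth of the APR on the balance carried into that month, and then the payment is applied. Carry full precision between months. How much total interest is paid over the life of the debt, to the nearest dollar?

$5,385

Monthly rate r = 20.9%/12 = 1.74167% = 0.0174167.
Payoff takes n = ⌈−ln(1 − rB₀/P)/ln(1+r)⌉ = ⌈62.148⌉ = 63 payments; the last is $32.94.
Total paid = 62·$221.00 + $32.94 = $13,734.94.
Total interest = total paid − principal = $13,734.94 − $8,350.00 = $5,384.94.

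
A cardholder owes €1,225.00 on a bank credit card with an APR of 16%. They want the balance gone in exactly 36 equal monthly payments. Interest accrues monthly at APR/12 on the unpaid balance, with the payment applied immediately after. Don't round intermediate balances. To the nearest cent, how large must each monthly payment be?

€43.07

Monthly rate r = 16%/12 = 1.33333% = 0.0133333.
Level-payment amortization: P = B₀·r / (1 − (1+r)^(−n)) = 1225.00·0.0133333 / (1 − 1.01333^(−36)).
Denominator 1 − (1+r)^(−36) = 0.379250812.
P = 16.3333 / 0.379250812 ≈ 43.07.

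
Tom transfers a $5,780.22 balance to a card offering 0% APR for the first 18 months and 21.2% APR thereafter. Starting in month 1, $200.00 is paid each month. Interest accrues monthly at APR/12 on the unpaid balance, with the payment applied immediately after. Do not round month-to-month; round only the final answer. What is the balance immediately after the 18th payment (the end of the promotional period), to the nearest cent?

$2,180.22

Promo months 1–18 at r₀ = 0%/12 = 0; months 19+ at r₁ = 21.2%/12 = 0.0176667.
After month 18 (no interest yet): B = $5,780.22 − 18·$200.00 = $2,180.22.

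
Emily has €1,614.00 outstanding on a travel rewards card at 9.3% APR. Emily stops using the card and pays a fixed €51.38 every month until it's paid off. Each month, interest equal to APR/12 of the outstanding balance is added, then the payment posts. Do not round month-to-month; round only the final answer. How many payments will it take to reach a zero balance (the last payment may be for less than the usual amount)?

Monthly rate r = 9.3%/12 = 0.775% = 0.00775.
Recurrence: B ← B·(1+r) − €51.38.
Month 1: interest €12.51; balance after payment €1,575.13.
Month 2: interest €12.21; balance after payment €1,535.96.
Closed form: n = −ln(1 − rB₀/P)/ln(1+r) = −ln(0.75655)/ln(1.00775) ≈ 36.138, so the balance reaches zero during payment 37.

37 payments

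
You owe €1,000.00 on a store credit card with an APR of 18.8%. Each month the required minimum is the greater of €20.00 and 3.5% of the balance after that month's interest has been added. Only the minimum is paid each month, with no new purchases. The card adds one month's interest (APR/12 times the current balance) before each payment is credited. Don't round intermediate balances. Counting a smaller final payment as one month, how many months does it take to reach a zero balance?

67 months

Monthly rate r = 18.8%/12 = 1.56667% = 0.0156667.
While 3.5% of the post-interest balance exceeds €20.00, each month B ← (B·(1+r))·(1 − 0.035), i.e. B shrinks by the factor (1+r)·0.965 = 0.98012.
This holds for months 1–29. Entering month 30 the balance is €558.57; 3.5% of the post-interest balance is now below €20.00, so the flat €20.00 minimum applies from here.
From month 30 a fixed €20.00 at rate r clears €558.57 in 38 more payments. Total: 29 + 38 = 67 months.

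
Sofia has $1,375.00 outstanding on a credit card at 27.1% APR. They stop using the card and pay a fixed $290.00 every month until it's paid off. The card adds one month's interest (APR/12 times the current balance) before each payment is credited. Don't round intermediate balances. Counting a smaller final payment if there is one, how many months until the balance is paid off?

6 months

Monthly rate r = 27.1%/12 = 2.25833% = 0.0225833.
Recurrence: B ← B·(1+r) − $290.00.
Month 1: interest $31.05; balance after payment $1,116.05.
Month 2: interest $25.20; balance after payment $851.26.
Month 3: interest $19.22; balance after payment $580.48.
Month 4: interest $13.11; balance after payment $303.59.
Month 5: interest $6.86; balance after payment $20.45.
Month 6: interest $0.46; balance after payment $0.00.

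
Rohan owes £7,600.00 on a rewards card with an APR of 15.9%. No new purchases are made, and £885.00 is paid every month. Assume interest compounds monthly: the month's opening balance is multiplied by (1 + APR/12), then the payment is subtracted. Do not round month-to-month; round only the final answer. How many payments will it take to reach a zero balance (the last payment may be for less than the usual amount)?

Monthly rate r = 15.9%/12 = 1.325% = 0.01325.
Recurrence: B ← B·(1+r) − £885.00.
Month 1: interest £100.70; balance after payment £6,815.70.
Month 2: interest £90.31; balance after payment £6,021.01.
Closed form: n = −ln(1 − rB₀/P)/ln(1+r) = −ln(0.88621)/ln(1.01325) ≈ 9.177, so the balance reaches zero during payment 10.

10 months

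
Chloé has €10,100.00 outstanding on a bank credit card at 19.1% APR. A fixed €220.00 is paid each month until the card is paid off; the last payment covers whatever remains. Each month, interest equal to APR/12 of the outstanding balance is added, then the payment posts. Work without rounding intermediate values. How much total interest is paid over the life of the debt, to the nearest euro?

Monthly rate r = 19.1%/12 = 1.59167% = 0.0159167.
Payoff takes n = ⌈−ln(1 − rB₀/P)/ln(1+r)⌉ = ⌈83.084⌉ = 84 payments; the last is €18.56.
Total paid = 83·€220.00 + €18.56 = €18,278.56.
Total interest = total paid − principal = €18,278.56 − €10,100.00 = €8,178.56.

€8,179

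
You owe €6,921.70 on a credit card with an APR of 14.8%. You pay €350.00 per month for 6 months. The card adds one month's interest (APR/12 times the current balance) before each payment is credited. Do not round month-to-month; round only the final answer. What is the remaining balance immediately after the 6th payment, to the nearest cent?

€5,284.14

Monthly rate r = 14.8%/12 = 1.23333% = 0.0123333.
Each month: B ← B·(1+r) − €350.00.
Month 1: interest €85.37; balance after payment €6,657.07.
Month 2: interest €82.10; balance after payment €6,389.17.
Month 3: interest €78.80; balance after payment €6,117.97.
Month 4: interest €75.45; balance after payment €5,843.43.
Month 5: interest €72.07; balance after payment €5,565.50.
Month 6: interest €68.64; balance after payment €5,284.14.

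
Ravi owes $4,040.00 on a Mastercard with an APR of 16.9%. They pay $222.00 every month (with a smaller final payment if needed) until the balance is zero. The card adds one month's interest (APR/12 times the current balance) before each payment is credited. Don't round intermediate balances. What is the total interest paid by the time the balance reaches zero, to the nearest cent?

Monthly rate r = 16.9%/12 = 1.40833% = 0.0140833.
Payoff takes n = ⌈−ln(1 − rB₀/P)/ln(1+r)⌉ = ⌈21.173⌉ = 22 payments; the last is $38.62.
Total paid = 21·$222.00 + $38.62 = $4,700.62.
Total interest = total paid − principal = $4,700.62 − $4,040.00 = $660.62.

$660.62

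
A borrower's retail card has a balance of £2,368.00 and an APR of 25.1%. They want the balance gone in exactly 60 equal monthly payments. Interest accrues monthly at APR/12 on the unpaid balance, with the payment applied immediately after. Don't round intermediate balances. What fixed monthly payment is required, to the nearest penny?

Monthly rate r = 25.1%/12 = 2.09167% = 0.0209167.
Level-payment amortization: P = B₀·r / (1 − (1+r)^(−n)) = 2368.00·0.0209167 / (1 − 1.02092^(−60)).
Denominator 1 − (1+r)^(−60) = 0.711209854.
P = 49.5307 / 0.711209854 ≈ 69.64.

£69.64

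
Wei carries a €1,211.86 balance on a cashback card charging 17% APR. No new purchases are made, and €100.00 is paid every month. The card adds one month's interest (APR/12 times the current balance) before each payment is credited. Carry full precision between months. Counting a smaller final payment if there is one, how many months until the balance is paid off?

14 payments

Monthly rate r = 17%/12 = 1.41667% = 0.0141667.
Recurrence: B ← B·(1+r) − €100.00.
Month 1: interest €17.17; balance after payment €1,129.03.
Month 2: interest €15.99; balance after payment €1,045.02.
Closed form: n = −ln(1 − rB₀/P)/ln(1+r) = −ln(0.82832)/ln(1.01417) ≈ 13.390, so the balance reaches zero during payment 14.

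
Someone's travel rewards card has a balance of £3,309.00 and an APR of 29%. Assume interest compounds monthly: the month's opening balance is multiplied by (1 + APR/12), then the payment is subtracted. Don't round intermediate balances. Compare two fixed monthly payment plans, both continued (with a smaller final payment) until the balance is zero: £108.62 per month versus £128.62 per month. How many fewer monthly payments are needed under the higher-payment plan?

Monthly rate r = 29%/12 = 2.41667% = 0.0241667.
At £108.62/mo: n = ⌈−ln(1 − rB₀/P)/ln(1+r)⌉ = 56 payments (last £87.79); total interest = total paid − £3,309.00 = £2,752.89.
At £128.62/mo: 41 payments (last £91.82); total interest £1,927.62.
Payments saved = 56 − 41 = 15.

15 fewer payments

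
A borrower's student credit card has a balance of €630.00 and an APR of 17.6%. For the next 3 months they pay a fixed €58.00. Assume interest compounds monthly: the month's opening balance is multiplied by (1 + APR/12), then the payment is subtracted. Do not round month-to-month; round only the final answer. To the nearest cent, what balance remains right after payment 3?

Monthly rate r = 17.6%/12 = 1.46667% = 0.0146667.
Each month: B ← B·(1+r) − €58.00.
Month 1: interest €9.24; balance after payment €581.24.
Month 2: interest €8.52; balance after payment €531.76.
Month 3: interest €7.80; balance after payment €481.56.

€481.56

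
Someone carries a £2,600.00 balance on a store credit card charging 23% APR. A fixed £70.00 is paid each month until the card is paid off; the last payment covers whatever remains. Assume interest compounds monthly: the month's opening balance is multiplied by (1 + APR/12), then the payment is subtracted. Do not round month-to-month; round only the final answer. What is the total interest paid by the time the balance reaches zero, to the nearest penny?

£1,988.58

Monthly rate r = 23%/12 = 1.91667% = 0.0191667.
Payoff takes n = ⌈−ln(1 − rB₀/P)/ln(1+r)⌉ = ⌈65.549⌉ = 66 payments; the last is £38.58.
Total paid = 65·£70.00 + £38.58 = £4,588.58.
Total interest = total paid − principal = £4,588.58 − £2,600.00 = £1,988.58.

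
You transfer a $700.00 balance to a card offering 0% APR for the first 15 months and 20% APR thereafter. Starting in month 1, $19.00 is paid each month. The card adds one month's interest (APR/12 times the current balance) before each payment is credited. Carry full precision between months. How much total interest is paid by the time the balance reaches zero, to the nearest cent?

Promo months 1–15 at r₀ = 0%/12 = 0; months 16+ at r₁ = 20%/12 = 0.0166667.
After month 15 (no interest yet): B = $700.00 − 15·$19.00 = $415.00.
Then at r₁ with $19.00/mo: n₂ = −ln(1 − r₁·B/P)/ln(1+r₁) ≈ 27.38 → 28 more payments.
Total paid = 42·$19.00 + $7.30 = $805.30; interest = $805.30 − $700.00 = $105.30.

$105.30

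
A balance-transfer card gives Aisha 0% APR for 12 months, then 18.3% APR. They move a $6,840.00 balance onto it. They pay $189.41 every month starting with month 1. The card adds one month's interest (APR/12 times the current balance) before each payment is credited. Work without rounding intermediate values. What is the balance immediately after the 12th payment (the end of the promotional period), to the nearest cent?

$4,567.08

Promo months 1–12 at r₀ = 0%/12 = 0; months 13+ at r₁ = 18.3%/12 = 0.01525.
After month 12 (no interest yet): B = $6,840.00 − 12·$189.41 = $4,567.08.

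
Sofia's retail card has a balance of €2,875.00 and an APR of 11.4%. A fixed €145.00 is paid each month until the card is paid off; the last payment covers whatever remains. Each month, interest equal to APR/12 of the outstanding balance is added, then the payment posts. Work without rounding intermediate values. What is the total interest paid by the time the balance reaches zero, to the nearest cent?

Monthly rate r = 11.4%/12 = 0.95% = 0.0095.
Payoff takes n = ⌈−ln(1 − rB₀/P)/ln(1+r)⌉ = ⌈22.073⌉ = 23 payments; the last is €10.59.
Total paid = 22·€145.00 + €10.59 = €3,200.59.
Total interest = total paid − principal = €3,200.59 − €2,875.00 = €325.59.

€325.59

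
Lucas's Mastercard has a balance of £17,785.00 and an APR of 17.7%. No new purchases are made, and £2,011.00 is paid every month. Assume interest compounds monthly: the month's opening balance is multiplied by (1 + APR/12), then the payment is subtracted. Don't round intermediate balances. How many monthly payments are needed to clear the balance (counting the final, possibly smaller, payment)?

Monthly rate r = 17.7%/12 = 1.475% = 0.01475.
Recurrence: B ← B·(1+r) − £2,011.00.
Month 1: interest £262.33; balance after payment £16,036.33.
Month 2: interest £236.54; balance after payment £14,261.86.
Closed form: n = −ln(1 − rB₀/P)/ln(1+r) = −ln(0.86955)/ln(1.01475) ≈ 9.546, so the balance reaches zero during payment 10.

10 months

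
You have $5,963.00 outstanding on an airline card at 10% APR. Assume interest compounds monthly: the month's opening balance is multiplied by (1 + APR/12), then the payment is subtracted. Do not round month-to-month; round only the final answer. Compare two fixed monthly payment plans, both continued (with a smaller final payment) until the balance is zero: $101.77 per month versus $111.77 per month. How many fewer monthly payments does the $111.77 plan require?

Monthly rate r = 10%/12 = 0.833333% = 0.00833333.
At $101.77/mo: n = ⌈−ln(1 − rB₀/P)/ln(1+r)⌉ = 81 payments (last $74.42); total interest = total paid − $5,963.00 = $2,253.02.
At $111.77/mo: 71 payments (last $96.08); total interest $1,956.98.
Payments saved = 81 − 71 = 10.

10 fewer payments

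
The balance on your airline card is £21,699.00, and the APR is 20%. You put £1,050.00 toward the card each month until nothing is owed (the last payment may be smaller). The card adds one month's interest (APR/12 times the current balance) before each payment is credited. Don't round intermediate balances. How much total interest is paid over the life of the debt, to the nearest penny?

Monthly rate r = 20%/12 = 1.66667% = 0.0166667.
Payoff takes n = ⌈−ln(1 − rB₀/P)/ln(1+r)⌉ = ⌈25.545⌉ = 26 payments; the last is £574.85.
Total paid = 25·£1,050.00 + £574.85 = £26,824.85.
Total interest = total paid − principal = £26,824.85 − £21,699.00 = £5,125.85.

£5,125.85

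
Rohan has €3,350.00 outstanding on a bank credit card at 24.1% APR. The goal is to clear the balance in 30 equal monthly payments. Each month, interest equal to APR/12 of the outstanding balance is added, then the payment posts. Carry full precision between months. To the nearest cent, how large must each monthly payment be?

€149.75

Monthly rate r = 24.1%/12 = 2.00833% = 0.0200833.
Level-payment amortization: P = B₀·r / (1 − (1+r)^(−n)) = 3350.00·0.0200833 / (1 − 1.02008^(−30)).
Denominator 1 − (1+r)^(−30) = 0.449280514.
P = 67.2792 / 0.449280514 ≈ 149.75.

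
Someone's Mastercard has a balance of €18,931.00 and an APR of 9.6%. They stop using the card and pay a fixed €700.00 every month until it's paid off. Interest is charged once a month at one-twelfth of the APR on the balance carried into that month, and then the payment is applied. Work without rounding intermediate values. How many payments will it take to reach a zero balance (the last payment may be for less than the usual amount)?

31 payments

Monthly rate r = 9.6%/12 = 0.8% = 0.008.
Recurrence: B ← B·(1+r) − €700.00.
Month 1: interest €151.45; balance after payment €18,382.45.
Month 2: interest €147.06; balance after payment €17,829.51.
Closed form: n = −ln(1 − rB₀/P)/ln(1+r) = −ln(0.78365)/ln(1.008) ≈ 30.597, so the balance reaches zero during payment 31.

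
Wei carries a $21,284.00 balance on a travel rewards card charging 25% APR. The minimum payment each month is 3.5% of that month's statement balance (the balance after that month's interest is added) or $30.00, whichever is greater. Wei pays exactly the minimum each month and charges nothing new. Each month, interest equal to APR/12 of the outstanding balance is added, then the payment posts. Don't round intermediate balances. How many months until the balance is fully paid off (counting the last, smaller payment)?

258 months

Monthly rate r = 25%/12 = 2.08333% = 0.0208333.
While 3.5% of the post-interest balance exceeds $30.00, each month B ← (B·(1+r))·(1 − 0.035), i.e. B shrinks by the factor (1+r)·0.965 = 0.9851.
This holds for months 1–216. Entering month 217 the balance is $832.14; 3.5% of the post-interest balance is now below $30.00, so the flat $30.00 minimum applies from here.
From month 217 a fixed $30.00 at rate r clears $832.14 in 42 more payments. Total: 216 + 42 = 258 months.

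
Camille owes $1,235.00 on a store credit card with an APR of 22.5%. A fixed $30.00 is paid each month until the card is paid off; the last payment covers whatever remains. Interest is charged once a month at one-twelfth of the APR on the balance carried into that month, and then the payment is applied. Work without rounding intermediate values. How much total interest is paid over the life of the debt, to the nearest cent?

Monthly rate r = 22.5%/12 = 1.875% = 0.01875.
Payoff takes n = ⌈−ln(1 − rB₀/P)/ln(1+r)⌉ = ⌈79.556⌉ = 80 payments; the last is $16.75.
Total paid = 79·$30.00 + $16.75 = $2,386.75.
Total interest = total paid − principal = $2,386.75 − $1,235.00 = $1,151.75.

$1,151.75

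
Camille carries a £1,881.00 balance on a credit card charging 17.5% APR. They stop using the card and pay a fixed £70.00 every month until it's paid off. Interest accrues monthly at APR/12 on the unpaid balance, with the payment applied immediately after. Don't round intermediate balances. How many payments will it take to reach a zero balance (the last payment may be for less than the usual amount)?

Monthly rate r = 17.5%/12 = 1.45833% = 0.0145833.
Recurrence: B ← B·(1+r) − £70.00.
Month 1: interest £27.43; balance after payment £1,838.43.
Month 2: interest £26.81; balance after payment £1,795.24.
Closed form: n = −ln(1 − rB₀/P)/ln(1+r) = −ln(0.60813)/ln(1.01458) ≈ 34.354, so the balance reaches zero during payment 35.

35 payments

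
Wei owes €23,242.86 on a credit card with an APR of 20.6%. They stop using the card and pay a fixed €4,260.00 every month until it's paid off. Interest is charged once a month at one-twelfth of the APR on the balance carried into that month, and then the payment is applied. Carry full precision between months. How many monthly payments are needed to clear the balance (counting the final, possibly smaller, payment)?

Monthly rate r = 20.6%/12 = 1.71667% = 0.0171667.
Recurrence: B ← B·(1+r) − €4,260.00.
Month 1: interest €399.00; balance after payment €19,381.86.
Month 2: interest €332.72; balance after payment €15,454.58.
Month 3: interest €265.30; balance after payment €11,459.89.
Month 4: interest €196.73; balance after payment €7,396.62.
Month 5: interest €126.98; balance after payment €3,263.59.
Month 6: interest €56.02; balance after payment €0.00.

6 payments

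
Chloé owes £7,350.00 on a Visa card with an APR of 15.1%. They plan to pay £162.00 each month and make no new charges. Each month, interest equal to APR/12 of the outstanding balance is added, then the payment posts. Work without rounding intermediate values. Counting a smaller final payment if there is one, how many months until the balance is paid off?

68 months

Monthly rate r = 15.1%/12 = 1.25833% = 0.0125833.
Recurrence: B ← B·(1+r) − £162.00.
Month 1: interest £92.49; balance after payment £7,280.49.
Month 2: interest £91.61; balance after payment £7,210.10.
Closed form: n = −ln(1 − rB₀/P)/ln(1+r) = −ln(0.42909)/ln(1.01258) ≈ 67.661, so the balance reaches zero during payment 68.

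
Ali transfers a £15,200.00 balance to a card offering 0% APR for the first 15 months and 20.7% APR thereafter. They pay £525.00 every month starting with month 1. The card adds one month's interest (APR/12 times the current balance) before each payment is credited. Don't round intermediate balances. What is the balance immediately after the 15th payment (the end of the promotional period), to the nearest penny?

Promo months 1–15 at r₀ = 0%/12 = 0; months 16+ at r₁ = 20.7%/12 = 0.01725.
After month 15 (no interest yet): B = £15,200.00 − 15·£525.00 = £7,325.00.

£7,325.00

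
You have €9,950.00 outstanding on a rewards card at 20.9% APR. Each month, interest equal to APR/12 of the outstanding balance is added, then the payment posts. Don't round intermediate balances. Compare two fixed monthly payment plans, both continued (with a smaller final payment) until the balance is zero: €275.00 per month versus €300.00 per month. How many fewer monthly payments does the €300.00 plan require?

Monthly rate r = 20.9%/12 = 1.74167% = 0.0174167.
At €275.00/mo: n = ⌈−ln(1 − rB₀/P)/ln(1+r)⌉ = 58 payments (last €167.78); total interest = total paid − €9,950.00 = €5,892.78.
At €300.00/mo: 50 payments (last €275.71); total interest €5,025.71.
Payments saved = 58 − 50 = 8.

8 fewer payments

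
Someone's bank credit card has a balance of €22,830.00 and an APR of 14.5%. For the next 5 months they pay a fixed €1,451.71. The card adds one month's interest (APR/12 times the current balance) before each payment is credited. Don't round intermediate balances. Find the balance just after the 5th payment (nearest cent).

€16,806.95

Monthly rate r = 14.5%/12 = 1.20833% = 0.0120833.
Each month: B ← B·(1+r) − €1,451.71.
Month 1: interest €275.86; balance after payment €21,654.15.
Month 2: interest €261.65; balance after payment €20,464.10.
Month 3: interest €247.27; balance after payment €19,259.66.
Month 4: interest €232.72; balance after payment €18,040.67.
Month 5: interest €217.99; balance after payment €16,806.95.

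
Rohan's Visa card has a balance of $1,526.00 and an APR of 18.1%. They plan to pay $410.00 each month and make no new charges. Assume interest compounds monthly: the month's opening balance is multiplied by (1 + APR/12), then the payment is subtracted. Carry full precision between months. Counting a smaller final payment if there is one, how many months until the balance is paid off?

4 payments

Monthly rate r = 18.1%/12 = 1.50833% = 0.0150833.
Recurrence: B ← B·(1+r) − $410.00.
Month 1: interest $23.02; balance after payment $1,139.02.
Month 2: interest $17.18; balance after payment $746.20.
Month 3: interest $11.26; balance after payment $347.45.
Month 4: interest $5.24; balance after payment $0.00.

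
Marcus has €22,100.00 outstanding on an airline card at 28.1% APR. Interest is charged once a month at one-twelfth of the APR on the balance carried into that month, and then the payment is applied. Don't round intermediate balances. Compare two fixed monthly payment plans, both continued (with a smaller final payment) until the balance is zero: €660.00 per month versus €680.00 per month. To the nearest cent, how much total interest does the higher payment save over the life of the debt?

€1,657.32

Monthly rate r = 28.1%/12 = 2.34167% = 0.0234167.
At €660.00/mo: n = ⌈−ln(1 − rB₀/P)/ln(1+r)⌉ = 67 payments (last €151.73); total interest = total paid − €22,100.00 = €21,611.73.
At €680.00/mo: 62 payments (last €574.41); total interest €19,954.41.
Interest saved = €21,611.73 − €19,954.41 = €1,657.32.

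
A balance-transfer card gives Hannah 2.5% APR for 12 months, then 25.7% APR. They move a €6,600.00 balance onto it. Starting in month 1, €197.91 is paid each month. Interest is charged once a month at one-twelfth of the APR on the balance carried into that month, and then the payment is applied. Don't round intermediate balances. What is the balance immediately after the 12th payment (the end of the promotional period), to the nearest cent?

Promo months 1–12 at r₀ = 2.5%/12 = 0.00208333; months 13+ at r₁ = 25.7%/12 = 0.0214167.
After month 12: iterate B ← B·(1+r₀) − €197.91 for 12 months → €4,364.58.

€4,364.58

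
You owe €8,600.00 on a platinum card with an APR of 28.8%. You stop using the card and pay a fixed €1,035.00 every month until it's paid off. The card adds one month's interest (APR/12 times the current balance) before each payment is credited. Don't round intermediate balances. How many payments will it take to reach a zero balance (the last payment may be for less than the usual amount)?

Monthly rate r = 28.8%/12 = 2.4% = 0.024.
Recurrence: B ← B·(1+r) − €1,035.00.
Month 1: interest €206.40; balance after payment €7,771.40.
Month 2: interest €186.51; balance after payment €6,922.91.
Closed form: n = −ln(1 − rB₀/P)/ln(1+r) = −ln(0.80058)/ln(1.024) ≈ 9.378, so the balance reaches zero during payment 10.

10 payments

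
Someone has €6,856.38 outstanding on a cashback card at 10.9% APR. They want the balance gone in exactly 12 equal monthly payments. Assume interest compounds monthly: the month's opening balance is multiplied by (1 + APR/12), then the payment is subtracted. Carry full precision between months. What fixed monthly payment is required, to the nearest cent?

Monthly rate r = 10.9%/12 = 0.908333% = 0.00908333.
Level-payment amortization: P = B₀·r / (1 − (1+r)^(−n)) = 6856.38·0.00908333 / (1 − 1.00908^(−12)).
Denominator 1 − (1+r)^(−12) = 0.102828225.
P = 62.2788 / 0.102828225 ≈ 605.66.

€605.66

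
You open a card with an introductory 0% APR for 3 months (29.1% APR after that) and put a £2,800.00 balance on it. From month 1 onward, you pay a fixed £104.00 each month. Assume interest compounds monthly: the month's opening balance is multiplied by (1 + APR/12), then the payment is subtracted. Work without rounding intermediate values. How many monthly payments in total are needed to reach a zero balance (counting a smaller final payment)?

Promo months 1–3 at r₀ = 0%/12 = 0; months 4+ at r₁ = 29.1%/12 = 0.02425.
After month 3 (no interest yet): B = £2,800.00 − 3·£104.00 = £2,488.00.
Then at r₁ with £104.00/mo: n₂ = −ln(1 − r₁·B/P)/ln(1+r₁) ≈ 36.22 → 37 more payments.

40 payments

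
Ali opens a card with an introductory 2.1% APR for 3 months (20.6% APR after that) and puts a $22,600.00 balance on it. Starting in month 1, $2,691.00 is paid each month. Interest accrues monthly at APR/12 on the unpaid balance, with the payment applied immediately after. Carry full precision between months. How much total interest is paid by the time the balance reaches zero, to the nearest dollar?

$969

Promo months 1–3 at r₀ = 2.1%/12 = 0.00175; months 4+ at r₁ = 20.6%/12 = 0.0171667.
After month 3: iterate B ← B·(1+r₀) − $2,691.00 for 3 months → $14,631.72.
Then at r₁ with $2,691.00/mo: n₂ = −ln(1 − r₁·B/P)/ln(1+r₁) ≈ 5.76 → 6 more payments.
Total paid = 8·$2,691.00 + $2,040.97 = $23,568.97; interest = $23,568.97 − $22,600.00 = $968.97.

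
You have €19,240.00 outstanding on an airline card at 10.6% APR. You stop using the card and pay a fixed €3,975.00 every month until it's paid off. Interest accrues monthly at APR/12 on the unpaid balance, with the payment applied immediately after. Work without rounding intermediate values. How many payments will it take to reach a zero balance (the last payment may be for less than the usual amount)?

Monthly rate r = 10.6%/12 = 0.883333% = 0.00883333.
Recurrence: B ← B·(1+r) − €3,975.00.
Month 1: interest €169.95; balance after payment €15,434.95.
Month 2: interest €136.34; balance after payment €11,596.30.
Month 3: interest €102.43; balance after payment €7,723.73.
Month 4: interest €68.23; balance after payment €3,816.96.
Month 5: interest €33.72; balance after payment €0.00.

5 months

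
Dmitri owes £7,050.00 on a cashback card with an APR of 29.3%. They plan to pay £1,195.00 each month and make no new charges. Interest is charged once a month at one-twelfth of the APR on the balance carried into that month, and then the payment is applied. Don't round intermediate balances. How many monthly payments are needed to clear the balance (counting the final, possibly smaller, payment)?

7 months

Monthly rate r = 29.3%/12 = 2.44167% = 0.0244167.
Recurrence: B ← B·(1+r) − £1,195.00.
Month 1: interest £172.14; balance after payment £6,027.14.
Month 2: interest £147.16; balance after payment £4,979.30.
Closed form: n = −ln(1 − rB₀/P)/ln(1+r) = −ln(0.85595)/ln(1.02442) ≈ 6.448, so the balance reaches zero during payment 7.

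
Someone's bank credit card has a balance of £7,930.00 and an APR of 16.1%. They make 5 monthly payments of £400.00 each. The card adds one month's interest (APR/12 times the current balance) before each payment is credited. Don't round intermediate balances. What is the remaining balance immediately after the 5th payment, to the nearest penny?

£6,422.05

Monthly rate r = 16.1%/12 = 1.34167% = 0.0134167.
Each month: B ← B·(1+r) − £400.00.
Month 1: interest £106.39; balance after payment £7,636.39.
Month 2: interest £102.45; balance after payment £7,338.85.
Month 3: interest £98.46; balance after payment £7,037.31.
Month 4: interest £94.42; balance after payment £6,731.73.
Month 5: interest £90.32; balance after payment £6,422.05.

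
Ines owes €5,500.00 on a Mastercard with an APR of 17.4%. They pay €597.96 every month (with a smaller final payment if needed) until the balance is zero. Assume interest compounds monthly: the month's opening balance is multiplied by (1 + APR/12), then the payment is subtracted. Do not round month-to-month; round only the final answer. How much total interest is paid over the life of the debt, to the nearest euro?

Monthly rate r = 17.4%/12 = 1.45% = 0.0145.
Payoff takes n = ⌈−ln(1 − rB₀/P)/ln(1+r)⌉ = ⌈9.943⌉ = 10 payments; the last is €564.32.
Total paid = 9·€597.96 + €564.32 = €5,945.96.
Total interest = total paid − principal = €5,945.96 − €5,500.00 = €445.96.

€446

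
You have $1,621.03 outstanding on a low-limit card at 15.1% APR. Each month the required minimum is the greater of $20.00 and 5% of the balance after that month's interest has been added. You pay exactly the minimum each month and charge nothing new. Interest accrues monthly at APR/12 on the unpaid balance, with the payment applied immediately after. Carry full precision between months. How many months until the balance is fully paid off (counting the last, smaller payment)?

Monthly rate r = 15.1%/12 = 1.25833% = 0.0125833.
While 5% of the post-interest balance exceeds $20.00, each month B ← (B·(1+r))·(1 − 0.05), i.e. B shrinks by the factor (1+r)·0.95 = 0.96195.
This holds for months 1–37. Entering month 38 the balance is $385.93; 5% of the post-interest balance is now below $20.00, so the flat $20.00 minimum applies from here.
From month 38 a fixed $20.00 at rate r clears $385.93 in 23 more payments. Total: 37 + 23 = 60 months.

60 months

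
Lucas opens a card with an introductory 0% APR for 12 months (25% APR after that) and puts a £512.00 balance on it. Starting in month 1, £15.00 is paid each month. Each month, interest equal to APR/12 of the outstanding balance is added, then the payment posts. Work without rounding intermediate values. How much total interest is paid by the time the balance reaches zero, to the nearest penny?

£117.76

Promo months 1–12 at r₀ = 0%/12 = 0; months 13+ at r₁ = 25%/12 = 0.0208333.
After month 12 (no interest yet): B = £512.00 − 12·£15.00 = £332.00.
Then at r₁ with £15.00/mo: n₂ = −ln(1 − r₁·B/P)/ln(1+r₁) ≈ 29.98 → 30 more payments.
Total paid = 41·£15.00 + £14.76 = £629.76; interest = £629.76 − £512.00 = £117.76.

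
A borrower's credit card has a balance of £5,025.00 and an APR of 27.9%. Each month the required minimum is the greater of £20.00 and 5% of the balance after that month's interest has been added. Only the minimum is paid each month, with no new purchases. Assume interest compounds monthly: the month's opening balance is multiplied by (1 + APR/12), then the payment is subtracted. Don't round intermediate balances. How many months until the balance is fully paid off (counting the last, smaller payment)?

117 months

Monthly rate r = 27.9%/12 = 2.325% = 0.02325.
While 5% of the post-interest balance exceeds £20.00, each month B ← (B·(1+r))·(1 − 0.05), i.e. B shrinks by the factor (1+r)·0.95 = 0.97209.
This holds for months 1–91. Entering month 92 the balance is £382.23; 5% of the post-interest balance is now below £20.00, so the flat £20.00 minimum applies from here.
From month 92 a fixed £20.00 at rate r clears £382.23 in 26 more payments. Total: 91 + 26 = 117 months.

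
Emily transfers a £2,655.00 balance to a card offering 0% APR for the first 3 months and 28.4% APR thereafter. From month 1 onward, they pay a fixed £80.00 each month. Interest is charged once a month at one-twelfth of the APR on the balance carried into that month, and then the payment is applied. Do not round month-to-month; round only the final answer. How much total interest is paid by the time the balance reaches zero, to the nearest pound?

£1,872

Promo months 1–3 at r₀ = 0%/12 = 0; months 4+ at r₁ = 28.4%/12 = 0.0236667.
After month 3 (no interest yet): B = £2,655.00 − 3·£80.00 = £2,415.00.
Then at r₁ with £80.00/mo: n₂ = −ln(1 − r₁·B/P)/ln(1+r₁) ≈ 53.58 → 54 more payments.
Total paid = 56·£80.00 + £46.65 = £4,526.65; interest = £4,526.65 − £2,655.00 = £1,871.65.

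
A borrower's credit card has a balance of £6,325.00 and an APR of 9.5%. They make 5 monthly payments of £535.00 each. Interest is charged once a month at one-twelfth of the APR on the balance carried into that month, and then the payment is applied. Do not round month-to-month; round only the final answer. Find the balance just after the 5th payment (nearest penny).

£3,861.67

Monthly rate r = 9.5%/12 = 0.791667% = 0.00791667.
Each month: B ← B·(1+r) − £535.00.
Month 1: interest £50.07; balance after payment £5,840.07.
Month 2: interest £46.23; balance after payment £5,351.31.
Month 3: interest £42.36; balance after payment £4,858.67.
Month 4: interest £38.46; balance after payment £4,362.14.
Month 5: interest £34.53; balance after payment £3,861.67.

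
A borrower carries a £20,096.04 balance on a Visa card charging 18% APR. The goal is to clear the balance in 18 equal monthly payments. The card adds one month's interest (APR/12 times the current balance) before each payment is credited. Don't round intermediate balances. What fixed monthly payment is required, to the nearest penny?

£1,282.24

Monthly rate r = 18%/12 = 1.5% = 0.015.
Level-payment amortization: P = B₀·r / (1 − (1+r)^(−n)) = 20096.04·0.015 / (1 − 1.015^(−18)).
Denominator 1 − (1+r)^(−18) = 0.235088413.
P = 301.441 / 0.235088413 ≈ 1282.24.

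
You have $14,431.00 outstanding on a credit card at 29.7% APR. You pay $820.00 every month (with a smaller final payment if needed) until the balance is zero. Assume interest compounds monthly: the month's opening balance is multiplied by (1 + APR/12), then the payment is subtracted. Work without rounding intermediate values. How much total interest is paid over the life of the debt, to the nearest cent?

$4,754.01

Monthly rate r = 29.7%/12 = 2.475% = 0.02475.
Payoff takes n = ⌈−ln(1 − rB₀/P)/ln(1+r)⌉ = ⌈23.393⌉ = 24 payments; the last is $325.01.
Total paid = 23·$820.00 + $325.01 = $19,185.01.
Total interest = total paid − principal = $19,185.01 − $14,431.00 = $4,754.01.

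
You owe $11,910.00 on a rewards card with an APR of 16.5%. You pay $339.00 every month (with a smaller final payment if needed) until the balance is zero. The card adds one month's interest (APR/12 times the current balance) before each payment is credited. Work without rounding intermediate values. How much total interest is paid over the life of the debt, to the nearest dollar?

$4,471

Monthly rate r = 16.5%/12 = 1.375% = 0.01375.
Payoff takes n = ⌈−ln(1 − rB₀/P)/ln(1+r)⌉ = ⌈48.319⌉ = 49 payments; the last is $108.59.
Total paid = 48·$339.00 + $108.59 = $16,380.59.
Total interest = total paid − principal = $16,380.59 − $11,910.00 = $4,470.59.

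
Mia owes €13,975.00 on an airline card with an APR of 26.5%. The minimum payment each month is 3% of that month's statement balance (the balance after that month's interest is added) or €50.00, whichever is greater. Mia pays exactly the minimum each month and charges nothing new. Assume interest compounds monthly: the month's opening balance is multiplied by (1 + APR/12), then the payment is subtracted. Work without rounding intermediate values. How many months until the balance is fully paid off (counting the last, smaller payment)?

Monthly rate r = 26.5%/12 = 2.20833% = 0.0220833.
While 3% of the post-interest balance exceeds €50.00, each month B ← (B·(1+r))·(1 − 0.03), i.e. B shrinks by the factor (1+r)·0.97 = 0.99142.
This holds for months 1–250. Entering month 251 the balance is €1,621.29; 3% of the post-interest balance is now below €50.00, so the flat €50.00 minimum applies from here.
From month 251 a fixed €50.00 at rate r clears €1,621.29 in 58 more payments. Total: 250 + 58 = 308 months.

308 months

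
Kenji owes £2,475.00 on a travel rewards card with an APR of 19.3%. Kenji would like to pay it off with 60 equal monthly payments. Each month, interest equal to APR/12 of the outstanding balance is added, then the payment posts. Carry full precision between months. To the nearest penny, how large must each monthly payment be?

Monthly rate r = 19.3%/12 = 1.60833% = 0.0160833.
Level-payment amortization: P = B₀·r / (1 − (1+r)^(−n)) = 2475.00·0.0160833 / (1 − 1.01608^(−60)).
Denominator 1 − (1+r)^(−60) = 0.616080356.
P = 39.8063 / 0.616080356 ≈ 64.61.

£64.61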